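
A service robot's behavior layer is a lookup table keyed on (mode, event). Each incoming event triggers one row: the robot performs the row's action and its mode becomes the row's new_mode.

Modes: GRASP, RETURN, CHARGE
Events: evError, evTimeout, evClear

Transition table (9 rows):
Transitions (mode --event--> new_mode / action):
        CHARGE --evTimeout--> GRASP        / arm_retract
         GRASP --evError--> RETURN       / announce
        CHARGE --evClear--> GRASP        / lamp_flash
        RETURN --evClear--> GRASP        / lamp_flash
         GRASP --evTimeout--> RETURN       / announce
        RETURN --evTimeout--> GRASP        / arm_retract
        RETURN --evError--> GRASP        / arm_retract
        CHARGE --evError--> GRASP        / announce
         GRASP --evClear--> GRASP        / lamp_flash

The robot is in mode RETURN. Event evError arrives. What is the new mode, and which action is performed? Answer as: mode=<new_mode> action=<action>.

mode=GRASP action=arm_retract

current mode = RETURN; filter table to that mode:
  (RETURN, evClear) → (GRASP, lamp_flash)
  (RETURN, evTimeout) → (GRASP, arm_retract)
  (RETURN, evError) → (GRASP, arm_retract)  ← event matches
event = evError selects (GRASP, arm_retract)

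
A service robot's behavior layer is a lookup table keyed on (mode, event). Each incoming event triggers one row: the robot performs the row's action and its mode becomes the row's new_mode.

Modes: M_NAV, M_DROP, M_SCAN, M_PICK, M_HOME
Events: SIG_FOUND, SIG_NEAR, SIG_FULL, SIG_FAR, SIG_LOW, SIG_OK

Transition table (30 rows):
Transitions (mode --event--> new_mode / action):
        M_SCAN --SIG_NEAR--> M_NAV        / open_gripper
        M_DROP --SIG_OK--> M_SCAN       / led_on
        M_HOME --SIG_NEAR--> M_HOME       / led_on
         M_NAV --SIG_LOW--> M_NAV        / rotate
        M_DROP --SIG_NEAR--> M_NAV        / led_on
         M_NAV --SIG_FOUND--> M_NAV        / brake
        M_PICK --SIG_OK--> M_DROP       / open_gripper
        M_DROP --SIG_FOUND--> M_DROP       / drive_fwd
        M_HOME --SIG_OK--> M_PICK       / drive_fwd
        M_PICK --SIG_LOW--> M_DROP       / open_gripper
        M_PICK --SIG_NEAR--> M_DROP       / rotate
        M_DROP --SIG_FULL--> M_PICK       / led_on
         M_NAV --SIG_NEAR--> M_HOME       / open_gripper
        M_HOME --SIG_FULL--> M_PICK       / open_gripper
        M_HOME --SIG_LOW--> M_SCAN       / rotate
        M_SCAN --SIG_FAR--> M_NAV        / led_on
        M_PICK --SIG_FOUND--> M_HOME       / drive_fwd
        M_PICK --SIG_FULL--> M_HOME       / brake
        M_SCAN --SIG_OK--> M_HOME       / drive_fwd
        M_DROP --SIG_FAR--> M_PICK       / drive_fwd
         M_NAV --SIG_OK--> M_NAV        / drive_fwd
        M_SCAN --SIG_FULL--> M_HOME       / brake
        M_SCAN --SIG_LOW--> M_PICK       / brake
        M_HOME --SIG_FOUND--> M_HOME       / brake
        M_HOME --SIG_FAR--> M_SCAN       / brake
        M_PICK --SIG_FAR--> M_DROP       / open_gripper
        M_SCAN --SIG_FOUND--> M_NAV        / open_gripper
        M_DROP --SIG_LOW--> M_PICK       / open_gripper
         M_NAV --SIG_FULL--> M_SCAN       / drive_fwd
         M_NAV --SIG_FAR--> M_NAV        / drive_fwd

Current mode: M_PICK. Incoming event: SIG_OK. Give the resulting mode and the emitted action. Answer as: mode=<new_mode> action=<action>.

current mode = M_PICK; filter table to that mode:
  (M_PICK, SIG_OK) → (M_DROP, open_gripper)  ← event matches
  (M_PICK, SIG_LOW) → (M_DROP, open_gripper)
  (M_PICK, SIG_NEAR) → (M_DROP, rotate)
  (M_PICK, SIG_FOUND) → (M_HOME, drive_fwd)
  (M_PICK, SIG_FULL) → (M_HOME, brake)
  (M_PICK, SIG_FAR) → (M_DROP, open_gripper)
event = SIG_OK selects (M_DROP, open_gripper)

mode=M_DROP action=open_gripper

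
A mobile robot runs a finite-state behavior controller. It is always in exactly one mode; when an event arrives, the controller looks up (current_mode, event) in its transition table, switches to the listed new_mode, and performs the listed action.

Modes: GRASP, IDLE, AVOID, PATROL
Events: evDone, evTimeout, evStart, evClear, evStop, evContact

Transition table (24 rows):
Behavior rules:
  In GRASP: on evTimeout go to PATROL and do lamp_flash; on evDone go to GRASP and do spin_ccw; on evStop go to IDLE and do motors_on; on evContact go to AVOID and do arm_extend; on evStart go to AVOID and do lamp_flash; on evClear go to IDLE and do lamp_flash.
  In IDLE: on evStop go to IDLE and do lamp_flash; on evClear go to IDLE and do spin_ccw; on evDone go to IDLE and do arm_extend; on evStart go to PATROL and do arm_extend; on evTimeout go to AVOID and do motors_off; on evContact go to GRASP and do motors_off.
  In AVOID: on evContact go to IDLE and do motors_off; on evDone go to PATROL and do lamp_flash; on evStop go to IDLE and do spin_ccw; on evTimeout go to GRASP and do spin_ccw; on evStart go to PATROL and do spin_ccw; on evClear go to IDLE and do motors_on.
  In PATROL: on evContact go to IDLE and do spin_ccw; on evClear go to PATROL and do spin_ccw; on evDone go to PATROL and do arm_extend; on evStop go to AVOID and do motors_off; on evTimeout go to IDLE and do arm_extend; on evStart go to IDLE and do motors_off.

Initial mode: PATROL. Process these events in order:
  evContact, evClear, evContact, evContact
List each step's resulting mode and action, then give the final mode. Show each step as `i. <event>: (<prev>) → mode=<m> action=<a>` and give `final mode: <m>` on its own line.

1. evContact: (PATROL) → mode=IDLE action=spin_ccw
2. evClear: (IDLE) → mode=IDLE action=spin_ccw
3. evContact: (IDLE) → mode=GRASP action=motors_off
4. evContact: (GRASP) → mode=AVOID action=arm_extend

final mode: AVOID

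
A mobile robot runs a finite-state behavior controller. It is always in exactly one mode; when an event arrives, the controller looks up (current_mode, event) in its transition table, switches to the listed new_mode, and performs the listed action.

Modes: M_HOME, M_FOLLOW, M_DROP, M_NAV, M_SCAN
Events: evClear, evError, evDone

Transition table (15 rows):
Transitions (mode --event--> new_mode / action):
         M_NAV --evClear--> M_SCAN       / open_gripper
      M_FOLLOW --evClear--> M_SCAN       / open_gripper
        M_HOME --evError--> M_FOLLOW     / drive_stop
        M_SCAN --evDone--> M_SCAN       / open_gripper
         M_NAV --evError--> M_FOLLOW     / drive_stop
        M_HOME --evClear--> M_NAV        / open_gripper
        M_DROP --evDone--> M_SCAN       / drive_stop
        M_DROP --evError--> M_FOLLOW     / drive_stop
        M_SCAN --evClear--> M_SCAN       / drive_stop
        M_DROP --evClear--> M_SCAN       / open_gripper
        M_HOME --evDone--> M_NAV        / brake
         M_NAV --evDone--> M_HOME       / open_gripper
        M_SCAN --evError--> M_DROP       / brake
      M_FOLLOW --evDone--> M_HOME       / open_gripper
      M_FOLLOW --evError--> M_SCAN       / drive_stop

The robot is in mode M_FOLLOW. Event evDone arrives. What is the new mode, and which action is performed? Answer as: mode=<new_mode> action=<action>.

current mode = M_FOLLOW; filter table to that mode:
  (M_FOLLOW, evClear) → (M_SCAN, open_gripper)
  (M_FOLLOW, evDone) → (M_HOME, open_gripper)  ← event matches
  (M_FOLLOW, evError) → (M_SCAN, drive_stop)
event = evDone selects (M_HOME, open_gripper)

mode=M_HOME action=open_gripper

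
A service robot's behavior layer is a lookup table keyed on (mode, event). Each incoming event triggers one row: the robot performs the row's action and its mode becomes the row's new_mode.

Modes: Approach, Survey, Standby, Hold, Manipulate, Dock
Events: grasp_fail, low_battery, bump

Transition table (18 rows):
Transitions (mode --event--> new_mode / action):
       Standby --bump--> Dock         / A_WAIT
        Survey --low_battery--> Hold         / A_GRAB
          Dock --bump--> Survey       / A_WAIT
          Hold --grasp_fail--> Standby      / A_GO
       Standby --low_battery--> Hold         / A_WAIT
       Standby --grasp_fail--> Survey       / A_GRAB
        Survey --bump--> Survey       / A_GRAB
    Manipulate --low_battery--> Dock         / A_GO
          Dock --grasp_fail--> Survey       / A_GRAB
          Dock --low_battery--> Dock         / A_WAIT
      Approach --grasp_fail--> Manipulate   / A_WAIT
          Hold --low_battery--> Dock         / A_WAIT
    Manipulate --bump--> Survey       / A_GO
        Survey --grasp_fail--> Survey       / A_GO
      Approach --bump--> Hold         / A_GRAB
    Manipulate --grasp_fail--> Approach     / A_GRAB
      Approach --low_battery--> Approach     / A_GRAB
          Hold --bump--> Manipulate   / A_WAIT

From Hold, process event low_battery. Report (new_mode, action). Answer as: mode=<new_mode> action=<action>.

current mode = Hold; filter table to that mode:
  (Hold, grasp_fail) → (Standby, A_GO)
  (Hold, low_battery) → (Dock, A_WAIT)  ← event matches
  (Hold, bump) → (Manipulate, A_WAIT)
event = low_battery selects (Dock, A_WAIT)

mode=Dock action=A_WAIT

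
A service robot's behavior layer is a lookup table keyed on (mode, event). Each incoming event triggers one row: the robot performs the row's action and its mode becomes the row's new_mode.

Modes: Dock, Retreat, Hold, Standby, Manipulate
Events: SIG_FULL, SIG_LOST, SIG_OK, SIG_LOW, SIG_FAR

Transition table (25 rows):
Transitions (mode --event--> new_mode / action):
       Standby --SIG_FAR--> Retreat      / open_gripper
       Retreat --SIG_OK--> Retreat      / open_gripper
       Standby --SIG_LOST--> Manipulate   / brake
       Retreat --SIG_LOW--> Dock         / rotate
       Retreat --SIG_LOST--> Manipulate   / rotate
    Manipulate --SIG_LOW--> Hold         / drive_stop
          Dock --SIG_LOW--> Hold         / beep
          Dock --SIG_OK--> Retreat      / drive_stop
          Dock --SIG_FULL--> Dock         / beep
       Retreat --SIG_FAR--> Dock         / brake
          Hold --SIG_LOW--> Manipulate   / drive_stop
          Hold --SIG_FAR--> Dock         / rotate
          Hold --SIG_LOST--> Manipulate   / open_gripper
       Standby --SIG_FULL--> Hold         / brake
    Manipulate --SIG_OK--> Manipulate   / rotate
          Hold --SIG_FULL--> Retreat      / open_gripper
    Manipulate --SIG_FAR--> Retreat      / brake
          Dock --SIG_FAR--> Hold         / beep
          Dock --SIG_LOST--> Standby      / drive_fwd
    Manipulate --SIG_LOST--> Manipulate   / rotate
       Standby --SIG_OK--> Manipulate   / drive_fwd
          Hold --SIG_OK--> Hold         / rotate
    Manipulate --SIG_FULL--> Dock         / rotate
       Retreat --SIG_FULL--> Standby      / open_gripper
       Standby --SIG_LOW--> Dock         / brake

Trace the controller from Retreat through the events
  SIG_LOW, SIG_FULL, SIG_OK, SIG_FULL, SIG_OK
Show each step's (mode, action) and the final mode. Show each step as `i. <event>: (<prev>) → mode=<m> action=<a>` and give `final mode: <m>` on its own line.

final mode: Manipulate

1. SIG_LOW: (Retreat) → mode=Dock action=rotate
2. SIG_FULL: (Dock) → mode=Dock action=beep
3. SIG_OK: (Dock) → mode=Retreat action=drive_stop
4. SIG_FULL: (Retreat) → mode=Standby action=open_gripper
5. SIG_OK: (Standby) → mode=Manipulate action=drive_fwd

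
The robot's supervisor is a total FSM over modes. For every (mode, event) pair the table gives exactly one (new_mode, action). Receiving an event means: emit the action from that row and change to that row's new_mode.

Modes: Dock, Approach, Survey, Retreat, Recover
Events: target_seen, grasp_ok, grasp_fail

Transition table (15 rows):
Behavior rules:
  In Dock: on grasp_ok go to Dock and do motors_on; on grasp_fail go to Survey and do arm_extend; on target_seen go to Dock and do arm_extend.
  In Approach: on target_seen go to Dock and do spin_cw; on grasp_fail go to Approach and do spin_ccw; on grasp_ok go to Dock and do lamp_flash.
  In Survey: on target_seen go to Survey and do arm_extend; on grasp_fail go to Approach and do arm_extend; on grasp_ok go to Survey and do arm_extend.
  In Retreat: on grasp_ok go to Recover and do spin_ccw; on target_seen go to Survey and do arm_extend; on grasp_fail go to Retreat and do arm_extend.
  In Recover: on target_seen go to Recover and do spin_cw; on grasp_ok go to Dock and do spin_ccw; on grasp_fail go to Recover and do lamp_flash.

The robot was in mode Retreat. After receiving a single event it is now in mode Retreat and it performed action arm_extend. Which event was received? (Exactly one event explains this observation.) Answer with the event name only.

try target_seen: (Retreat, target_seen) → (Survey, arm_extend)
try grasp_ok: (Retreat, grasp_ok) → (Recover, spin_ccw)
try grasp_fail: (Retreat, grasp_fail) → (Retreat, arm_extend)  ← matches

grasp_fail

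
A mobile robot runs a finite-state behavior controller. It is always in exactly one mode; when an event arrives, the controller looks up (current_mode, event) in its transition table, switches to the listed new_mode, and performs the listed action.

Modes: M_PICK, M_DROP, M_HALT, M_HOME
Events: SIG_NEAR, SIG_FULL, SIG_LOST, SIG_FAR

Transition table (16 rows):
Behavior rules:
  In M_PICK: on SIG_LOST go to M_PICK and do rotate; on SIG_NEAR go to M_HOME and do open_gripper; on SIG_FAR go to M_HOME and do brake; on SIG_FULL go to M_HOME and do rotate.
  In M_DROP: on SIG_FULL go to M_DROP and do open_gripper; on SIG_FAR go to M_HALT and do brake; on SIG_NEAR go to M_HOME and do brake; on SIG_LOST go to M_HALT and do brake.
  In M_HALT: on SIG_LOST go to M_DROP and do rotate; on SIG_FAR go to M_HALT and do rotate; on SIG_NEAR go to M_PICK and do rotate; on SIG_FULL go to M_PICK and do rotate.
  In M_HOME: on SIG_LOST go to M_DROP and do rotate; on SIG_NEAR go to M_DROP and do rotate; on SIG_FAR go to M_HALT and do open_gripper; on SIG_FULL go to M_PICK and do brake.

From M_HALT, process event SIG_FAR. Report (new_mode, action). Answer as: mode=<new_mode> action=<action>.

mode=M_HALT action=rotate

current mode = M_HALT; filter table to that mode:
  (M_HALT, SIG_LOST) → (M_DROP, rotate)
  (M_HALT, SIG_FAR) → (M_HALT, rotate)  ← event matches
  (M_HALT, SIG_NEAR) → (M_PICK, rotate)
  (M_HALT, SIG_FULL) → (M_PICK, rotate)
event = SIG_FAR selects (M_HALT, rotate)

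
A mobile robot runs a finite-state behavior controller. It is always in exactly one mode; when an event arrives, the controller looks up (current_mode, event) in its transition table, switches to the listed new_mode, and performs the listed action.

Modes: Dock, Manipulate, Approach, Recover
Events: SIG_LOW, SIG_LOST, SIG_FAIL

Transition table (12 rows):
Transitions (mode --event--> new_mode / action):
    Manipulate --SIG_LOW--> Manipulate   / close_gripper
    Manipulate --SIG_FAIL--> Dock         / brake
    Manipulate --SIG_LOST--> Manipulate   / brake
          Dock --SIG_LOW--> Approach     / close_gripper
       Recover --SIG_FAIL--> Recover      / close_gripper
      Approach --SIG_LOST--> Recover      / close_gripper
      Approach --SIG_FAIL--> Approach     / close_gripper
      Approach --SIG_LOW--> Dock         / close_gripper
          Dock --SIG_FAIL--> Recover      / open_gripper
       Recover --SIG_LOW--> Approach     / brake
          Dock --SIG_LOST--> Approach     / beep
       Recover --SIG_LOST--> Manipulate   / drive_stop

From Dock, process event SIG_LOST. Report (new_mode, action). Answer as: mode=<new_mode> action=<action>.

current mode = Dock; filter table to that mode:
  (Dock, SIG_LOW) → (Approach, close_gripper)
  (Dock, SIG_FAIL) → (Recover, open_gripper)
  (Dock, SIG_LOST) → (Approach, beep)  ← event matches
event = SIG_LOST selects (Approach, beep)

mode=Approach action=beep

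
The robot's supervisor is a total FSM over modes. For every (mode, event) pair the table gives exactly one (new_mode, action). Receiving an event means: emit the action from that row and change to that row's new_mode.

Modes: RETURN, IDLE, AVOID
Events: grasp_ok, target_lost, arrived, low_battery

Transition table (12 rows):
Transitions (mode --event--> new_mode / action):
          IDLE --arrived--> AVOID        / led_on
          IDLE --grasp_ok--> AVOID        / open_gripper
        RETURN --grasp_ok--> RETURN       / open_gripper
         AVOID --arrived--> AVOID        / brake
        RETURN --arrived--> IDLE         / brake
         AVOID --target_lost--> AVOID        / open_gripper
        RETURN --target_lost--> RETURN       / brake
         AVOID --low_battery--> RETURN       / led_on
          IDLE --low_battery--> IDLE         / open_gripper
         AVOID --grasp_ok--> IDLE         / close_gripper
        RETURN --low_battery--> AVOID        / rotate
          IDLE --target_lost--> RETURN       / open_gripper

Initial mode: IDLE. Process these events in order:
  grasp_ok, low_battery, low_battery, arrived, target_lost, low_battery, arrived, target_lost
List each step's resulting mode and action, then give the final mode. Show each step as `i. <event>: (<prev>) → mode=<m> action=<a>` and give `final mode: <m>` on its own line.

final mode: RETURN

1. grasp_ok: (IDLE) → mode=AVOID action=open_gripper
2. low_battery: (AVOID) → mode=RETURN action=led_on
3. low_battery: (RETURN) → mode=AVOID action=rotate
4. arrived: (AVOID) → mode=AVOID action=brake
5. target_lost: (AVOID) → mode=AVOID action=open_gripper
6. low_battery: (AVOID) → mode=RETURN action=led_on
7. arrived: (RETURN) → mode=IDLE action=brake
8. target_lost: (IDLE) → mode=RETURN action=open_gripper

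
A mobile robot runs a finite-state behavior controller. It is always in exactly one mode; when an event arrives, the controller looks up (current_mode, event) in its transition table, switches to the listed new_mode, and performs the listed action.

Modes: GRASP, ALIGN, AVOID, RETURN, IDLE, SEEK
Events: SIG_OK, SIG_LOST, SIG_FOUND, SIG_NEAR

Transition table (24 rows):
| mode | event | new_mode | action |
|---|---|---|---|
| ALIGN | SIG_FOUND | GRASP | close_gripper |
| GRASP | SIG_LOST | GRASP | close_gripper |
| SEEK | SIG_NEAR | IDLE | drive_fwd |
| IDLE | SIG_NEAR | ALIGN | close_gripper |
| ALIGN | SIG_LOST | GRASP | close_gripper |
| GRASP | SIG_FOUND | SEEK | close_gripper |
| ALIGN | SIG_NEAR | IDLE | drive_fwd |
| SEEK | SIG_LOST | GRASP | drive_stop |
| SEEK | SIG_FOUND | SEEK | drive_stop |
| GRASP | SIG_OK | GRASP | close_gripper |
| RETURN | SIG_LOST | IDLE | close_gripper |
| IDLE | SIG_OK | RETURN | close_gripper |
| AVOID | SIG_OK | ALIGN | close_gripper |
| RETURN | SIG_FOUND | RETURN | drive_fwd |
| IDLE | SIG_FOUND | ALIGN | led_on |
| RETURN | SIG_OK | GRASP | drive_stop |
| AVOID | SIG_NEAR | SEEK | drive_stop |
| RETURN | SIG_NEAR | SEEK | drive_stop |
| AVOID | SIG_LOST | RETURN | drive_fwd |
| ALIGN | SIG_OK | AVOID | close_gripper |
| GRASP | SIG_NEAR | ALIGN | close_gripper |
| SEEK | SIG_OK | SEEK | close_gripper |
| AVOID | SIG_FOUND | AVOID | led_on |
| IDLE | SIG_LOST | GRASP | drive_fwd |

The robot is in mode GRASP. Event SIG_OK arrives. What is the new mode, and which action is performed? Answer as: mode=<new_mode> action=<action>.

current mode = GRASP; filter table to that mode:
  (GRASP, SIG_LOST) → (GRASP, close_gripper)
  (GRASP, SIG_FOUND) → (SEEK, close_gripper)
  (GRASP, SIG_OK) → (GRASP, close_gripper)  ← event matches
  (GRASP, SIG_NEAR) → (ALIGN, close_gripper)
event = SIG_OK selects (GRASP, close_gripper)

mode=GRASP action=close_gripper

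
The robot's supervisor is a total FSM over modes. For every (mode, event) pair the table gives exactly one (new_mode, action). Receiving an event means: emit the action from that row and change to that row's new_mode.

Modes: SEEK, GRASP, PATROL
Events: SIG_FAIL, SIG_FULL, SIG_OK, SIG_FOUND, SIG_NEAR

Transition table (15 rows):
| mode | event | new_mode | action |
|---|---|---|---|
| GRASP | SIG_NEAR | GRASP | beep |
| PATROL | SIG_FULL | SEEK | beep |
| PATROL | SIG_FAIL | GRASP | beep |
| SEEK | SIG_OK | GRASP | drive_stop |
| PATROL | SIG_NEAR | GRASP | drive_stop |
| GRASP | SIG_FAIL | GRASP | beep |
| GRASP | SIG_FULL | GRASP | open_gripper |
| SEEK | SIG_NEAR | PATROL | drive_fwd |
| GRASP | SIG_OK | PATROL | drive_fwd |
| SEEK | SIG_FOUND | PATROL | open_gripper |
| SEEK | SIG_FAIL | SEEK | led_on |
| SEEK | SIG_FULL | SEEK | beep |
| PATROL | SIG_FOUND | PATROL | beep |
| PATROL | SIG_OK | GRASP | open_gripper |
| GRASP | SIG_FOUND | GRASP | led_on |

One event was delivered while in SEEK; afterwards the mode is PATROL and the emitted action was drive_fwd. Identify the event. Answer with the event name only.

SIG_NEAR

try SIG_FAIL: (SEEK, SIG_FAIL) → (SEEK, led_on)
try SIG_FULL: (SEEK, SIG_FULL) → (SEEK, beep)
try SIG_OK: (SEEK, SIG_OK) → (GRASP, drive_stop)
try SIG_FOUND: (SEEK, SIG_FOUND) → (PATROL, open_gripper)
try SIG_NEAR: (SEEK, SIG_NEAR) → (PATROL, drive_fwd)  ← matches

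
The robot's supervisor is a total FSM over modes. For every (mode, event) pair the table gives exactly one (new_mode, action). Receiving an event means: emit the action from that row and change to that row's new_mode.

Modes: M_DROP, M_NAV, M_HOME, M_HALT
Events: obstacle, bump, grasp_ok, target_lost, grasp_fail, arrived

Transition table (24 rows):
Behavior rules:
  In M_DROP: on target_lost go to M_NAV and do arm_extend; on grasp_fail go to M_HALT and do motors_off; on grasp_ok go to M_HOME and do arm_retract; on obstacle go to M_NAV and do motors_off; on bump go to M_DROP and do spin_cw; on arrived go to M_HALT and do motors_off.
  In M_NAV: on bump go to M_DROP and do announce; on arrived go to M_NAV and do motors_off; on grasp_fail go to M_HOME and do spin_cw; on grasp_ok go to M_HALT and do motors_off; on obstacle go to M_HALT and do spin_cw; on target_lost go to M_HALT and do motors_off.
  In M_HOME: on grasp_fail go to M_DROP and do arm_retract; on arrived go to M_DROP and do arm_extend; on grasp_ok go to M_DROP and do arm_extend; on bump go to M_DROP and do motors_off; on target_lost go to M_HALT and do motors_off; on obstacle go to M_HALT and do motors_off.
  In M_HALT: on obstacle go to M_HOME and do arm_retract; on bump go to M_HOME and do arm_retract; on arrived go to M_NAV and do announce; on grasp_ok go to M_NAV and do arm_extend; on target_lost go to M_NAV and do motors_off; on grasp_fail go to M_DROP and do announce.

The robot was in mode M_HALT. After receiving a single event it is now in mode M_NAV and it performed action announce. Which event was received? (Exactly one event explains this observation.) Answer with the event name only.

arrived

try obstacle: (M_HALT, obstacle) → (M_HOME, arm_retract)
try bump: (M_HALT, bump) → (M_HOME, arm_retract)
try grasp_ok: (M_HALT, grasp_ok) → (M_NAV, arm_extend)
try target_lost: (M_HALT, target_lost) → (M_NAV, motors_off)
try grasp_fail: (M_HALT, grasp_fail) → (M_DROP, announce)
try arrived: (M_HALT, arrived) → (M_NAV, announce)  ← matches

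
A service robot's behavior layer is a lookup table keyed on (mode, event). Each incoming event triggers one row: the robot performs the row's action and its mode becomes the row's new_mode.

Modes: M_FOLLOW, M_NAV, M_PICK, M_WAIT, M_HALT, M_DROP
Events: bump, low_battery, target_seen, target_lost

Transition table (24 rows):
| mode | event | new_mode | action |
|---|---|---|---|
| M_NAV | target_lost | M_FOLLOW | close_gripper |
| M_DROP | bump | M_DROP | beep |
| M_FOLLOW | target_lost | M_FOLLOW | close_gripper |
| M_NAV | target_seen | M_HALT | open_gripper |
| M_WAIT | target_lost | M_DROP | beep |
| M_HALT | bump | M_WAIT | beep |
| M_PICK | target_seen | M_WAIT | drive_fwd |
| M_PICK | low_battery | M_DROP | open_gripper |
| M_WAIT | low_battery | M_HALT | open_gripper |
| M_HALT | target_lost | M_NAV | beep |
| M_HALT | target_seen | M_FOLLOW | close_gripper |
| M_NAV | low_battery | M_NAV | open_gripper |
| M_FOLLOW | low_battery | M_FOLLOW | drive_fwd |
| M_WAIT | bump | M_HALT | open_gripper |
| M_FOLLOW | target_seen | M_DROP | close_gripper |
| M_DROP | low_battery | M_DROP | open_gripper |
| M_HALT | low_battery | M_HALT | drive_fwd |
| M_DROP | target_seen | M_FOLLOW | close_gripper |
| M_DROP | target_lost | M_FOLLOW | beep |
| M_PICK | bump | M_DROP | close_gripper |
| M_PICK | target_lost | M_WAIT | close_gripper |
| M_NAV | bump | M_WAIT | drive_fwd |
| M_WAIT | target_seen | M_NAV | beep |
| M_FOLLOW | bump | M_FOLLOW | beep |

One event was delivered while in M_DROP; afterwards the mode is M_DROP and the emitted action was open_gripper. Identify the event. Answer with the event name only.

try bump: (M_DROP, bump) → (M_DROP, beep)
try low_battery: (M_DROP, low_battery) → (M_DROP, open_gripper)  ← matches
try target_seen: (M_DROP, target_seen) → (M_FOLLOW, close_gripper)
try target_lost: (M_DROP, target_lost) → (M_FOLLOW, beep)

low_battery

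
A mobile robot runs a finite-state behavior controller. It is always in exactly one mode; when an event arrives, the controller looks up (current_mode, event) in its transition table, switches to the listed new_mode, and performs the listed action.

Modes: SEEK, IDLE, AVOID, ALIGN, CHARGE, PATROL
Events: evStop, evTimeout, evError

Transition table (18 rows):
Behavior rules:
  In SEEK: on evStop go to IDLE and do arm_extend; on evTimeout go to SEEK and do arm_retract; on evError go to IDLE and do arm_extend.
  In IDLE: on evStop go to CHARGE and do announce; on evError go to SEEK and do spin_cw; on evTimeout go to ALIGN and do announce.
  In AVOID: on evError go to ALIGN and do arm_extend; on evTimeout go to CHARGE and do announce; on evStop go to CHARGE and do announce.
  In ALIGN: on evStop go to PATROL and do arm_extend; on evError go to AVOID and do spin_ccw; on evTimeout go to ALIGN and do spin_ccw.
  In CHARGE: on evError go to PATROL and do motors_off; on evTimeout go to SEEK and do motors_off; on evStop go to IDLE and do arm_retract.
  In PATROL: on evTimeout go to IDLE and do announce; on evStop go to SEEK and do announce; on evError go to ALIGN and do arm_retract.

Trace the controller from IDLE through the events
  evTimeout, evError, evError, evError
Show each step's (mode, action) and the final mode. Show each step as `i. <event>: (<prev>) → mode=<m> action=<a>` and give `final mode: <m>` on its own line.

final mode: AVOID

1. evTimeout: (IDLE) → mode=ALIGN action=announce
2. evError: (ALIGN) → mode=AVOID action=spin_ccw
3. evError: (AVOID) → mode=ALIGN action=arm_extend
4. evError: (ALIGN) → mode=AVOID action=spin_ccw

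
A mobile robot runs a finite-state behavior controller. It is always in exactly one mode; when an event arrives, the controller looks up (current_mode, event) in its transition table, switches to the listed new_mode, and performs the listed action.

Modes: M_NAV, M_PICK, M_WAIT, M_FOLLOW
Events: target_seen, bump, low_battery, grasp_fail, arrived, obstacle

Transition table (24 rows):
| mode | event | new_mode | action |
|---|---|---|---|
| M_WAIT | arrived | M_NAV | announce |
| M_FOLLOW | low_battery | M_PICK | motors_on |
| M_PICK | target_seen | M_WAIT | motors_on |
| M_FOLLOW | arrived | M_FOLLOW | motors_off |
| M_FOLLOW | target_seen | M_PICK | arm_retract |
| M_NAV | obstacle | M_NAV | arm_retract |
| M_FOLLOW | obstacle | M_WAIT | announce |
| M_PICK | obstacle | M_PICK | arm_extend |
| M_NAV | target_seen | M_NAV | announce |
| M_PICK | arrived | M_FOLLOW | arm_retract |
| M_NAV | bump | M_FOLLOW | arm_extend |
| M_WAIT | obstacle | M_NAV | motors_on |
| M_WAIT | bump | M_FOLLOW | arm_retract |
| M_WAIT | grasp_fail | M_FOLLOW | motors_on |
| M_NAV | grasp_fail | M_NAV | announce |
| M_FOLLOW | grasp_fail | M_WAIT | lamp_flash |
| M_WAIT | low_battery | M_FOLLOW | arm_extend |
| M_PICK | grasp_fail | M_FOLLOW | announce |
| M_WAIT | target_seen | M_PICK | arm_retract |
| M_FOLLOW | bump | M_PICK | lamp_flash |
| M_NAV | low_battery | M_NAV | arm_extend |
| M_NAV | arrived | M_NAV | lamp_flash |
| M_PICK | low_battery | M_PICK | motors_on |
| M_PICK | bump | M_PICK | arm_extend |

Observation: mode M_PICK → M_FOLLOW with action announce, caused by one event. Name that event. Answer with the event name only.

grasp_fail

try target_seen: (M_PICK, target_seen) → (M_WAIT, motors_on)
try bump: (M_PICK, bump) → (M_PICK, arm_extend)
try low_battery: (M_PICK, low_battery) → (M_PICK, motors_on)
try grasp_fail: (M_PICK, grasp_fail) → (M_FOLLOW, announce)  ← matches
try arrived: (M_PICK, arrived) → (M_FOLLOW, arm_retract)
try obstacle: (M_PICK, obstacle) → (M_PICK, arm_extend)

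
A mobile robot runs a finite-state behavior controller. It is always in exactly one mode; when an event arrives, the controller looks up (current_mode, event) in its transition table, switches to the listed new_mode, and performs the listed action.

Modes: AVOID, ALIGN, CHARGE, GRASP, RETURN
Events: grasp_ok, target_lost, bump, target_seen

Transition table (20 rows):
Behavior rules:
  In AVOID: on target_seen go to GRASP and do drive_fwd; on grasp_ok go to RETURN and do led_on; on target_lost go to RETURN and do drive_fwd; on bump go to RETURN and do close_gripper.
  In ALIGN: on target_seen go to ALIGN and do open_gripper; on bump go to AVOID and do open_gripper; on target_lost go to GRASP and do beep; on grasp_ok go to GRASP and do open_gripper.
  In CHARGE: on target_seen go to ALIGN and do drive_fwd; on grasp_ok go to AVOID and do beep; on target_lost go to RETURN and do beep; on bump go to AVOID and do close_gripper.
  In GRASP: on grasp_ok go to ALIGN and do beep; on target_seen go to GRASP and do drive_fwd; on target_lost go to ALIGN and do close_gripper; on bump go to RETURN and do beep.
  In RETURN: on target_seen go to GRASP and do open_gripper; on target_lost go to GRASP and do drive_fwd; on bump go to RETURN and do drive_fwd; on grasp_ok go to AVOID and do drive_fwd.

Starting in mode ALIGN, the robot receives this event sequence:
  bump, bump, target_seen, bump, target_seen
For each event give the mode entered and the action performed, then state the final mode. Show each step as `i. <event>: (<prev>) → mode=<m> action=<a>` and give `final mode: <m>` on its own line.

1. bump: (ALIGN) → mode=AVOID action=open_gripper
2. bump: (AVOID) → mode=RETURN action=close_gripper
3. target_seen: (RETURN) → mode=GRASP action=open_gripper
4. bump: (GRASP) → mode=RETURN action=beep
5. target_seen: (RETURN) → mode=GRASP action=open_gripper

final mode: GRASP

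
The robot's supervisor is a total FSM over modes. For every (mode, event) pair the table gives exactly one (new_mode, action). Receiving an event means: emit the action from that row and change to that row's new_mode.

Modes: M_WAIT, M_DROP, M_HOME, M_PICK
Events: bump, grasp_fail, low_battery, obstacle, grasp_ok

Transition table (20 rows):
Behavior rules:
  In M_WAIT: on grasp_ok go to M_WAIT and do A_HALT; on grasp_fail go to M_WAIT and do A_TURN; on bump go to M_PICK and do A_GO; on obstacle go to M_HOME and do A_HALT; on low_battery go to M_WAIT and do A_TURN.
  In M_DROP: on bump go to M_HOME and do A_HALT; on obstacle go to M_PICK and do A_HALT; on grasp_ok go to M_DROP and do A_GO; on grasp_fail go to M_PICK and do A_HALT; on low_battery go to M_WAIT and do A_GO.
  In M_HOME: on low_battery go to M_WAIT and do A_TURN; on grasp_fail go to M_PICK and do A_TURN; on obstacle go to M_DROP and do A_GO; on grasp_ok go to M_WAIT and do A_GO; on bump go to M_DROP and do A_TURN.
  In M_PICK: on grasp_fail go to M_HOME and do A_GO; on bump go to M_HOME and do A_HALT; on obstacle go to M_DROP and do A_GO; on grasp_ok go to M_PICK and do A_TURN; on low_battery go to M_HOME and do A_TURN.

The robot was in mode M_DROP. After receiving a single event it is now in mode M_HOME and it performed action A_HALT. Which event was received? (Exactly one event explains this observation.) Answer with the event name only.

bump

try bump: (M_DROP, bump) → (M_HOME, A_HALT)  ← matches
try grasp_fail: (M_DROP, grasp_fail) → (M_PICK, A_HALT)
try low_battery: (M_DROP, low_battery) → (M_WAIT, A_GO)
try obstacle: (M_DROP, obstacle) → (M_PICK, A_HALT)
try grasp_ok: (M_DROP, grasp_ok) → (M_DROP, A_GO)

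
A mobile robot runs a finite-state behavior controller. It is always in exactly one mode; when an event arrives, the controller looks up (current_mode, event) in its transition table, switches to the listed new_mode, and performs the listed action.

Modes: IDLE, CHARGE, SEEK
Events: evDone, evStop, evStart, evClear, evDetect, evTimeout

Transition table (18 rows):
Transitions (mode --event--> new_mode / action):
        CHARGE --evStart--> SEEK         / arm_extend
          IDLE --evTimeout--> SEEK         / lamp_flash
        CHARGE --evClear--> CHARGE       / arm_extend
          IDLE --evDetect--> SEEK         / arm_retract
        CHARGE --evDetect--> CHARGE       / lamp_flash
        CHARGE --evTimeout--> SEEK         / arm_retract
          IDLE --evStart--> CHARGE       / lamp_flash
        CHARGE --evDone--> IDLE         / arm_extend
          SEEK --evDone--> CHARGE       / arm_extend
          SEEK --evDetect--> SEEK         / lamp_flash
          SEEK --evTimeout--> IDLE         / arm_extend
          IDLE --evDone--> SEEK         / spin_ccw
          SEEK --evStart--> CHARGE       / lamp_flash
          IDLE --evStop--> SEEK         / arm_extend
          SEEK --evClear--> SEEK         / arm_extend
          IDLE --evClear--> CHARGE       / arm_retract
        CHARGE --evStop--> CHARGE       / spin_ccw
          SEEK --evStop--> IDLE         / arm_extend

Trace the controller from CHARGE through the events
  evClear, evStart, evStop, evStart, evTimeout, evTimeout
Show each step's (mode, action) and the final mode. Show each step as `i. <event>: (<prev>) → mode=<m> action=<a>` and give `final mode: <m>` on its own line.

1. evClear: (CHARGE) → mode=CHARGE action=arm_extend
2. evStart: (CHARGE) → mode=SEEK action=arm_extend
3. evStop: (SEEK) → mode=IDLE action=arm_extend
4. evStart: (IDLE) → mode=CHARGE action=lamp_flash
5. evTimeout: (CHARGE) → mode=SEEK action=arm_retract
6. evTimeout: (SEEK) → mode=IDLE action=arm_extend

final mode: IDLE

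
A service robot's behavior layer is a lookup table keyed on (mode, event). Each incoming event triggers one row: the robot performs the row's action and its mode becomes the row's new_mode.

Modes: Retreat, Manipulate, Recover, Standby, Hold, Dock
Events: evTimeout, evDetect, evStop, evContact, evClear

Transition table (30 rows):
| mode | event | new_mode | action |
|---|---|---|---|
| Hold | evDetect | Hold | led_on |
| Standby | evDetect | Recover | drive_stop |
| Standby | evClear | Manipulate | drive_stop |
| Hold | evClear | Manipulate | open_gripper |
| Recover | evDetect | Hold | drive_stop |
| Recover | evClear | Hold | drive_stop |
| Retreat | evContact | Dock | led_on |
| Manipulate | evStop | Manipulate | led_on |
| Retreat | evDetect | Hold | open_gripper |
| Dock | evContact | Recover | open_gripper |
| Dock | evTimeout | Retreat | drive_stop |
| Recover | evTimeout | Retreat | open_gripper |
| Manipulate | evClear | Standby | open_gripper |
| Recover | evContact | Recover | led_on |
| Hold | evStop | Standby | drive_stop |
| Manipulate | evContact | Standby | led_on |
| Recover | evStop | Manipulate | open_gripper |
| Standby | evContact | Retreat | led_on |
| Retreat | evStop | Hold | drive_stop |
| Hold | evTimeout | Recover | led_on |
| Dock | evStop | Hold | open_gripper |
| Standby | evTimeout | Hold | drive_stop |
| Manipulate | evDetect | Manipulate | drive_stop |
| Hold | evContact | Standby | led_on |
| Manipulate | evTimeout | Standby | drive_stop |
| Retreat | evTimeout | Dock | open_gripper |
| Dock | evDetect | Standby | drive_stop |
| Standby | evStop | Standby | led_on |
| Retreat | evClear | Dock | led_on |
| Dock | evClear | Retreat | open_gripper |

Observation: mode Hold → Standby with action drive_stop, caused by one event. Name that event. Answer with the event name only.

try evTimeout: (Hold, evTimeout) → (Recover, led_on)
try evDetect: (Hold, evDetect) → (Hold, led_on)
try evStop: (Hold, evStop) → (Standby, drive_stop)  ← matches
try evContact: (Hold, evContact) → (Standby, led_on)
try evClear: (Hold, evClear) → (Manipulate, open_gripper)

evStop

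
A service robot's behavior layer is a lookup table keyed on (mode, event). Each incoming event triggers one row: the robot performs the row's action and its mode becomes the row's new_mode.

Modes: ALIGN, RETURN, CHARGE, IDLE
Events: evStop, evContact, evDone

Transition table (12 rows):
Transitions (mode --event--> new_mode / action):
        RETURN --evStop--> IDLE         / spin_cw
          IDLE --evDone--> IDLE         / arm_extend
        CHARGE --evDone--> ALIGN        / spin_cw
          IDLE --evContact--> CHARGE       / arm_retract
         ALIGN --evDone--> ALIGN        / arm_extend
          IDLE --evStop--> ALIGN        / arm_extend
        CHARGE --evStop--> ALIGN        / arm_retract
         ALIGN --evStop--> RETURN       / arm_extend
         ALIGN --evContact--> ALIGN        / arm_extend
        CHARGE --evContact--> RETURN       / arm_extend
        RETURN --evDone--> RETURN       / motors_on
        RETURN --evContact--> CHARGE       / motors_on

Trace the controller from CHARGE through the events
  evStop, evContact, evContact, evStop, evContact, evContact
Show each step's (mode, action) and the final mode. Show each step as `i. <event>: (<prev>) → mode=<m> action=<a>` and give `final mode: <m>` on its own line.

1. evStop: (CHARGE) → mode=ALIGN action=arm_retract
2. evContact: (ALIGN) → mode=ALIGN action=arm_extend
3. evContact: (ALIGN) → mode=ALIGN action=arm_extend
4. evStop: (ALIGN) → mode=RETURN action=arm_extend
5. evContact: (RETURN) → mode=CHARGE action=motors_on
6. evContact: (CHARGE) → mode=RETURN action=arm_extend

final mode: RETURN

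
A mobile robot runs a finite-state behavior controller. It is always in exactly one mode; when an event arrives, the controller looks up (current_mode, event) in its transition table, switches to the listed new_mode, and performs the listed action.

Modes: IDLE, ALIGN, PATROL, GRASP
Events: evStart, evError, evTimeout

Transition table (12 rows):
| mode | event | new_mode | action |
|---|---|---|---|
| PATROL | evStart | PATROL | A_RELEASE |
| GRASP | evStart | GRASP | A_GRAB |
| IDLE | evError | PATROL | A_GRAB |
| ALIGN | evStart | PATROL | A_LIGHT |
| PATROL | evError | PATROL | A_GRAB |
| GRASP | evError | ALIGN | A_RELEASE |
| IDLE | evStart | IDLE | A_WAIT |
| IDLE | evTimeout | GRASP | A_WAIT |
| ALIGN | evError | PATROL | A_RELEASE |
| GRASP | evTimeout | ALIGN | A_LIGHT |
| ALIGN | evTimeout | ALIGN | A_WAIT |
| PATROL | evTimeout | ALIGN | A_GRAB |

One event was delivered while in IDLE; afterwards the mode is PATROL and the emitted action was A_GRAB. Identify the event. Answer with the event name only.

evError

try evStart: (IDLE, evStart) → (IDLE, A_WAIT)
try evError: (IDLE, evError) → (PATROL, A_GRAB)  ← matches
try evTimeout: (IDLE, evTimeout) → (GRASP, A_WAIT)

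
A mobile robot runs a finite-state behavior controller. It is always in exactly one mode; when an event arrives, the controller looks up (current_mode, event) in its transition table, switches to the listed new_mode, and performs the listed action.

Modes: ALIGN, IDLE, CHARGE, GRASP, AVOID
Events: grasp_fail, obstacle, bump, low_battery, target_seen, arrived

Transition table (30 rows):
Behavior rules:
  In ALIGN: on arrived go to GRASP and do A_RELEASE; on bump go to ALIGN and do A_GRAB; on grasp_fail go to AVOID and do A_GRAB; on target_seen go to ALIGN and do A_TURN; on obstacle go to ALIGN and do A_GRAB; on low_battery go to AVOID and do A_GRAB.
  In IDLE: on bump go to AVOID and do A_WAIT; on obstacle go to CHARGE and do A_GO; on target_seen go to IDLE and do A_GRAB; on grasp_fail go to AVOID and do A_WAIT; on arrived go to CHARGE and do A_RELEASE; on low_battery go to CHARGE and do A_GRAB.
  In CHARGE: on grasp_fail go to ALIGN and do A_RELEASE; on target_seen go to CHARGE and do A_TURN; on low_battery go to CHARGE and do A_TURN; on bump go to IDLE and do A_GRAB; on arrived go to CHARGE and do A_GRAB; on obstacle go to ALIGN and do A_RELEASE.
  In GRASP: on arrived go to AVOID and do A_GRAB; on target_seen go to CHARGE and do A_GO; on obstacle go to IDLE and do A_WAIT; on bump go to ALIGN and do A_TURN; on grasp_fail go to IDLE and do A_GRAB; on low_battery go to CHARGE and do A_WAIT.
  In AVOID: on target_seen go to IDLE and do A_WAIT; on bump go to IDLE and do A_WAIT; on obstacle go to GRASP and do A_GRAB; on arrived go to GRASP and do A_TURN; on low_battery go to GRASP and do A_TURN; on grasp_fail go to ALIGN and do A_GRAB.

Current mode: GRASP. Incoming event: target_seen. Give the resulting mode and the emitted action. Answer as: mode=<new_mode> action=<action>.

mode=CHARGE action=A_GO

current mode = GRASP; filter table to that mode:
  (GRASP, arrived) → (AVOID, A_GRAB)
  (GRASP, target_seen) → (CHARGE, A_GO)  ← event matches
  (GRASP, obstacle) → (IDLE, A_WAIT)
  (GRASP, bump) → (ALIGN, A_TURN)
  (GRASP, grasp_fail) → (IDLE, A_GRAB)
  (GRASP, low_battery) → (CHARGE, A_WAIT)
event = target_seen selects (CHARGE, A_GO)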